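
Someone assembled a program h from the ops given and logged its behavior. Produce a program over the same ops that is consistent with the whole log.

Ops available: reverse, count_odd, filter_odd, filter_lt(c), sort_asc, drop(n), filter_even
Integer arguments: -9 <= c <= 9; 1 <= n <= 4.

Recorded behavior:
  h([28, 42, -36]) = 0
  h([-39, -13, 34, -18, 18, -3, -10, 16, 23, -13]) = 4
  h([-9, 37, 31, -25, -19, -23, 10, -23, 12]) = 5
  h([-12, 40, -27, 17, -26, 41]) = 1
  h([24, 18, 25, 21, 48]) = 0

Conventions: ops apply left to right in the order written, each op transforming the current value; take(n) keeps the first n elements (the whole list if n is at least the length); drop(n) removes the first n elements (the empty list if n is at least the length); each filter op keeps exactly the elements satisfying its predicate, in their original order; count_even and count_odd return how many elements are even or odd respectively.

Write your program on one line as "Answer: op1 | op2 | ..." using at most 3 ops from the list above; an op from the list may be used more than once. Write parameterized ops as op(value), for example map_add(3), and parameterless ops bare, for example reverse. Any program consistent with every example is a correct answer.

filter_lt(9) | count_odd

Check, running the answer program on each example:
  [28, 42, -36] -> [-36] -> 0
  [-39, -13, 34, -18, 18, -3, -10, 16, 23, -13] -> [-39, -13, -18, -3, -10, -13] -> 4
  [-9, 37, 31, -25, -19, -23, 10, -23, 12] -> [-9, -25, -19, -23, -23] -> 5
  [-12, 40, -27, 17, -26, 41] -> [-12, -27, -26] -> 1
  [24, 18, 25, 21, 48] -> [] -> 0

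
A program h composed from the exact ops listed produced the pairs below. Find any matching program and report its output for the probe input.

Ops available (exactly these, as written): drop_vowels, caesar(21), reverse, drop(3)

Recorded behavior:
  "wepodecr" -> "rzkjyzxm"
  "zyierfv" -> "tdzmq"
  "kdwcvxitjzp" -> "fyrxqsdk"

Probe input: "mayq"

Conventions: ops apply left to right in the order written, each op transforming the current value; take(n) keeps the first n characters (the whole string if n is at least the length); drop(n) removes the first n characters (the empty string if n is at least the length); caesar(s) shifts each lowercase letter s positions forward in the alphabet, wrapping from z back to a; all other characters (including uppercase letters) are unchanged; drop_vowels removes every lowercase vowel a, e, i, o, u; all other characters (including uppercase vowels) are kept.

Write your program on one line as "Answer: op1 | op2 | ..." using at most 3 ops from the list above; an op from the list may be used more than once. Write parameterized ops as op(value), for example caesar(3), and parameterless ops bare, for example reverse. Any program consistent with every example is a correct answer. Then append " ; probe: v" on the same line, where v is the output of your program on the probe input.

caesar(21) | drop_vowels ; probe: "hvtl"

Check, running the answer program on each example:
  "wepodecr" -> "rzkjyzxm" -> "rzkjyzxm"
  "zyierfv" -> "utdzmaq" -> "tdzmq"
  "kdwcvxitjzp" -> "fyrxqsdoeuk" -> "fyrxqsdk"
  probe: "mayq" -> "hvtl" -> "hvtl"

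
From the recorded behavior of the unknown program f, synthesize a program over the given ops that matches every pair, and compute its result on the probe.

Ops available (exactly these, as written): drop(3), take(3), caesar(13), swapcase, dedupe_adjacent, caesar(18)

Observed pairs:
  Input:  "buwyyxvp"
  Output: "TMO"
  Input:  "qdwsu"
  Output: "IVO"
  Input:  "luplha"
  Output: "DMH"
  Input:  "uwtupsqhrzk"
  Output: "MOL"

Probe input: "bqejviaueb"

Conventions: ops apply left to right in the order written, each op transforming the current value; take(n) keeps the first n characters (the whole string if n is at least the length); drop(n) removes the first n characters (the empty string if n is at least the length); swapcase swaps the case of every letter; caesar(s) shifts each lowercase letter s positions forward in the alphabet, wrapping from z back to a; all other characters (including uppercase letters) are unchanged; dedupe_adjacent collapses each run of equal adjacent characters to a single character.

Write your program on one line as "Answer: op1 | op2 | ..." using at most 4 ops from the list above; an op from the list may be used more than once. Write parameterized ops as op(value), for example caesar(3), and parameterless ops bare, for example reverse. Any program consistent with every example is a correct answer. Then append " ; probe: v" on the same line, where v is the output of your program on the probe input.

caesar(18) | take(3) | swapcase ; probe: "TIW"

Check, running the answer program on each example:
  "buwyyxvp" -> "tmoqqpnh" -> "tmo" -> "TMO"
  "qdwsu" -> "ivokm" -> "ivo" -> "IVO"
  "luplha" -> "dmhdzs" -> "dmh" -> "DMH"
  "uwtupsqhrzk" -> "molmhkizjrc" -> "mol" -> "MOL"
  probe: "bqejviaueb" -> "tiwbnasmwt" -> "tiw" -> "TIW"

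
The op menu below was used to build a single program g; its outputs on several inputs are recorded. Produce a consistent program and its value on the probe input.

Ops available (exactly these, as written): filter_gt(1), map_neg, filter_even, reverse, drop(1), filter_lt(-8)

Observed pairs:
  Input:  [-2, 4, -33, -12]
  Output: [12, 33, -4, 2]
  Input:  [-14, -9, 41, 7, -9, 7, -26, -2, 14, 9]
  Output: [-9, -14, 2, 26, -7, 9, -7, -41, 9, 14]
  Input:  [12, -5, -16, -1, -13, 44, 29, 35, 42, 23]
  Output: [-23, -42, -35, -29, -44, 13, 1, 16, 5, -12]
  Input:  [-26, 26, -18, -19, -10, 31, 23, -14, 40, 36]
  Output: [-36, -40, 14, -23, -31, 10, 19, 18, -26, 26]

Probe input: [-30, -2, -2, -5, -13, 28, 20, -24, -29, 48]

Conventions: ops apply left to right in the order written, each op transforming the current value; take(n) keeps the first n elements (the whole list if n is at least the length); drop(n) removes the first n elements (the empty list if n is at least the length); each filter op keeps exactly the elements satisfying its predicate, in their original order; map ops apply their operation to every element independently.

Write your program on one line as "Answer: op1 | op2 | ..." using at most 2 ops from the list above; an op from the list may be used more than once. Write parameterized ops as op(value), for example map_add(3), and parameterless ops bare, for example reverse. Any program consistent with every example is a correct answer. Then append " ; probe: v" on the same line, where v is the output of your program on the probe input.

reverse | map_neg ; probe: [-48, 29, 24, -20, -28, 13, 5, 2, 2, 30]

Check, running the answer program on each example:
  [-2, 4, -33, -12] -> [-12, -33, 4, -2] -> [12, 33, -4, 2]
  [-14, -9, 41, 7, -9, 7, -26, -2, 14, 9] -> [9, 14, -2, -26, 7, -9, 7, 41, -9, -14] -> [-9, -14, 2, 26, -7, 9, -7, -41, 9, 14]
  [12, -5, -16, -1, -13, 44, 29, 35, 42, 23] -> [23, 42, 35, 29, 44, -13, -1, -16, -5, 12] -> [-23, -42, -35, -29, -44, 13, 1, 16, 5, -12]
  [-26, 26, -18, -19, -10, 31, 23, -14, 40, 36] -> [36, 40, -14, 23, 31, -10, -19, -18, 26, -26] -> [-36, -40, 14, -23, -31, 10, 19, 18, -26, 26]
  probe: [-30, -2, -2, -5, -13, 28, 20, -24, -29, 48] -> [48, -29, -24, 20, 28, -13, -5, -2, -2, -30] -> [-48, 29, 24, -20, -28, 13, 5, 2, 2, 30]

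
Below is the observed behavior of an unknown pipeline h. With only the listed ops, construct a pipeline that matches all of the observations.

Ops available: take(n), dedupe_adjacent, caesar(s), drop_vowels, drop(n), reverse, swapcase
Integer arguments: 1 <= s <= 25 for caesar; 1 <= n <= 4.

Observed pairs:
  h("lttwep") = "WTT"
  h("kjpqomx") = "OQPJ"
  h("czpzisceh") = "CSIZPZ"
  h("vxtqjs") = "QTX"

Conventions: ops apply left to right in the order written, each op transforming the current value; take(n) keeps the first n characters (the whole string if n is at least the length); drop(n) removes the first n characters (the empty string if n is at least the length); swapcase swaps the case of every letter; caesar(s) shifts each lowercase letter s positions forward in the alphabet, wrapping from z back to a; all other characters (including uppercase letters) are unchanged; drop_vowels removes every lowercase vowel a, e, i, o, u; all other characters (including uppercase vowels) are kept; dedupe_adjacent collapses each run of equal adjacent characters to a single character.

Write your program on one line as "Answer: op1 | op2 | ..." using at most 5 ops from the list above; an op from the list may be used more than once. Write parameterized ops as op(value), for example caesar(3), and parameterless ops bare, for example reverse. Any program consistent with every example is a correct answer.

drop(1) | swapcase | reverse | drop(2)

Check, running the answer program on each example:
  "lttwep" -> "ttwep" -> "TTWEP" -> "PEWTT" -> "WTT"
  "kjpqomx" -> "jpqomx" -> "JPQOMX" -> "XMOQPJ" -> "OQPJ"
  "czpzisceh" -> "zpzisceh" -> "ZPZISCEH" -> "HECSIZPZ" -> "CSIZPZ"
  "vxtqjs" -> "xtqjs" -> "XTQJS" -> "SJQTX" -> "QTX"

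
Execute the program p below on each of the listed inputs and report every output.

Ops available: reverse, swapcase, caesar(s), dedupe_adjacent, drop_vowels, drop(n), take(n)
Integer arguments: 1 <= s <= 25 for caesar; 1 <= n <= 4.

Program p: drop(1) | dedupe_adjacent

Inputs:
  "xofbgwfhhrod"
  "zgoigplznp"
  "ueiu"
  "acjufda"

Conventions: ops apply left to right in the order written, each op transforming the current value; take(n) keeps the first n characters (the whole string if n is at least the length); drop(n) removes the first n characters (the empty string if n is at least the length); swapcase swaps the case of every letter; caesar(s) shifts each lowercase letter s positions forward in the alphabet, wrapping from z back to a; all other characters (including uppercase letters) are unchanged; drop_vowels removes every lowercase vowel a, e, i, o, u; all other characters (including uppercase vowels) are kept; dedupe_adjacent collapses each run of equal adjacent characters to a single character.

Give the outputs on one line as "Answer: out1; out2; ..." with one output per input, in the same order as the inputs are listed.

Execution, op by op:
  "xofbgwfhhrod" -> "ofbgwfhhrod" -> "ofbgwfhrod"
  "zgoigplznp" -> "goigplznp" -> "goigplznp"
  "ueiu" -> "eiu" -> "eiu"
  "acjufda" -> "cjufda" -> "cjufda"

"ofbgwfhrod"; "goigplznp"; "eiu"; "cjufda"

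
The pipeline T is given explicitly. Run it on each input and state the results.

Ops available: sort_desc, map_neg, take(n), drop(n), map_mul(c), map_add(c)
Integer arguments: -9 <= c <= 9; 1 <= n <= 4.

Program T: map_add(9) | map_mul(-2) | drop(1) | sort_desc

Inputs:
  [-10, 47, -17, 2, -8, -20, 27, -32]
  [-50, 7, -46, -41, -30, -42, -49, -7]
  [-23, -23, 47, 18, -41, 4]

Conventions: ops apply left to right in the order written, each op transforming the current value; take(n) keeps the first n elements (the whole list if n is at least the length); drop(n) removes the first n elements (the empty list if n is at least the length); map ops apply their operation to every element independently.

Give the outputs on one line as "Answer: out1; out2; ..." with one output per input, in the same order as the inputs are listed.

[46, 22, 16, -2, -22, -72, -112]; [80, 74, 66, 64, 42, -4, -32]; [64, 28, -26, -54, -112]

Execution, op by op:
  [-10, 47, -17, 2, -8, -20, 27, -32] -> [-1, 56, -8, 11, 1, -11, 36, -23] -> [2, -112, 16, -22, -2, 22, -72, 46] -> [-112, 16, -22, -2, 22, -72, 46] -> [46, 22, 16, -2, -22, -72, -112]
  [-50, 7, -46, -41, -30, -42, -49, -7] -> [-41, 16, -37, -32, -21, -33, -40, 2] -> [82, -32, 74, 64, 42, 66, 80, -4] -> [-32, 74, 64, 42, 66, 80, -4] -> [80, 74, 66, 64, 42, -4, -32]
  [-23, -23, 47, 18, -41, 4] -> [-14, -14, 56, 27, -32, 13] -> [28, 28, -112, -54, 64, -26] -> [28, -112, -54, 64, -26] -> [64, 28, -26, -54, -112]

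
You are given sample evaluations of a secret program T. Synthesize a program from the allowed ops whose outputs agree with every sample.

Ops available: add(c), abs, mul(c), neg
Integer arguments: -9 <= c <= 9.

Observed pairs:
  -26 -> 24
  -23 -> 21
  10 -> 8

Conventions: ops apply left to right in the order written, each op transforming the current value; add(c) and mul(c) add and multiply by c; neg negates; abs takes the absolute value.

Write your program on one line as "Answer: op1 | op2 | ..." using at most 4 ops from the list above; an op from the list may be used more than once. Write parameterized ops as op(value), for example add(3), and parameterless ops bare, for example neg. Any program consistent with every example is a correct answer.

abs | add(-8) | add(6)

Check, running the answer program on each example:
  -26 -> 26 -> 18 -> 24
  -23 -> 23 -> 15 -> 21
  10 -> 10 -> 2 -> 8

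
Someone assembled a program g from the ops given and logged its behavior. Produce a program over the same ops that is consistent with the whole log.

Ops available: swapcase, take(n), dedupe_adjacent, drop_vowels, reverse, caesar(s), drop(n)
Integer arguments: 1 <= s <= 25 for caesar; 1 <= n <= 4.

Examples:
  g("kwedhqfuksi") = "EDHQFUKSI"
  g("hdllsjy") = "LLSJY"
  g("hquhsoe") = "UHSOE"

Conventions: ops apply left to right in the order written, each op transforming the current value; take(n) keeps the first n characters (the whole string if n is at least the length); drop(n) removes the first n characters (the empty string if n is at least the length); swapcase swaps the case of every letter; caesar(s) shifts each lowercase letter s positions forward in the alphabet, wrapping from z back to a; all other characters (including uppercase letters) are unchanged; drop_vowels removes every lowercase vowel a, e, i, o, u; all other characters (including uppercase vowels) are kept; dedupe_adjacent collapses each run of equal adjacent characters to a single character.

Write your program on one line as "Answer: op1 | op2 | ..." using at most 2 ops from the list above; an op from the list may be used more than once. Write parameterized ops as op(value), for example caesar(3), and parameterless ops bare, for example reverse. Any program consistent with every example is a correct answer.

drop(2) | swapcase

Check, running the answer program on each example:
  "kwedhqfuksi" -> "edhqfuksi" -> "EDHQFUKSI"
  "hdllsjy" -> "llsjy" -> "LLSJY"
  "hquhsoe" -> "uhsoe" -> "UHSOE"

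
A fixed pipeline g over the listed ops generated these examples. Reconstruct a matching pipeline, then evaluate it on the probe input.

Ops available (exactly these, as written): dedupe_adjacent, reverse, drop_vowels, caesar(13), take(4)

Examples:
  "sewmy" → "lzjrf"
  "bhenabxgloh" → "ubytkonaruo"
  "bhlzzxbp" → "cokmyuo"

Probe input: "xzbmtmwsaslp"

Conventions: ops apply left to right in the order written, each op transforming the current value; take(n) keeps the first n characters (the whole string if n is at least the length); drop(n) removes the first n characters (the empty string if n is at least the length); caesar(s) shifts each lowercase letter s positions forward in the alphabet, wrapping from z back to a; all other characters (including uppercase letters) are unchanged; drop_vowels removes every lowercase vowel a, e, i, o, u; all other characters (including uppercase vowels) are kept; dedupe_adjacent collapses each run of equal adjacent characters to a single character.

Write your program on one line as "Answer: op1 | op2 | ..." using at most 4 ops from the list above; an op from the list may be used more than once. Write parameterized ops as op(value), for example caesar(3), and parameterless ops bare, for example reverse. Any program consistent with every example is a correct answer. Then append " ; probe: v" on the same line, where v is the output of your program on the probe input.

caesar(13) | reverse | dedupe_adjacent ; probe: "cyfnfjzgzomk"

Check, running the answer program on each example:
  "sewmy" -> "frjzl" -> "lzjrf" -> "lzjrf"
  "bhenabxgloh" -> "ouranoktybu" -> "ubytkonaruo" -> "ubytkonaruo"
  "bhlzzxbp" -> "ouymmkoc" -> "cokmmyuo" -> "cokmyuo"
  probe: "xzbmtmwsaslp" -> "kmozgzjfnfyc" -> "cyfnfjzgzomk" -> "cyfnfjzgzomk"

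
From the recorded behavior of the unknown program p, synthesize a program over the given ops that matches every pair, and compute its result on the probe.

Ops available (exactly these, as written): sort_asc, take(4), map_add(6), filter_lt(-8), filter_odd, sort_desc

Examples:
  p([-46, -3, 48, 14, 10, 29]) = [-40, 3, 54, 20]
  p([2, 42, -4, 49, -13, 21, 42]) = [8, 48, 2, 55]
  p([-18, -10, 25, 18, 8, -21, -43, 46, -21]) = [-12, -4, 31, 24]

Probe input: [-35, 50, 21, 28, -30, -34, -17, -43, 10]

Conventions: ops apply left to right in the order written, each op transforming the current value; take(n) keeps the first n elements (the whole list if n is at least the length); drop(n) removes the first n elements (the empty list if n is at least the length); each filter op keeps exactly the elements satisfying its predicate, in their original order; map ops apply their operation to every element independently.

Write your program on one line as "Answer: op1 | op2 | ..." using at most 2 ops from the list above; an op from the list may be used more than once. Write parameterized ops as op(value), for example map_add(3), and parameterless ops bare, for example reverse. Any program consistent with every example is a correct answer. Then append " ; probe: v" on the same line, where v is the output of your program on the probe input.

map_add(6) | take(4) ; probe: [-29, 56, 27, 34]

Check, running the answer program on each example:
  [-46, -3, 48, 14, 10, 29] -> [-40, 3, 54, 20, 16, 35] -> [-40, 3, 54, 20]
  [2, 42, -4, 49, -13, 21, 42] -> [8, 48, 2, 55, -7, 27, 48] -> [8, 48, 2, 55]
  [-18, -10, 25, 18, 8, -21, -43, 46, -21] -> [-12, -4, 31, 24, 14, -15, -37, 52, -15] -> [-12, -4, 31, 24]
  probe: [-35, 50, 21, 28, -30, -34, -17, -43, 10] -> [-29, 56, 27, 34, -24, -28, -11, -37, 16] -> [-29, 56, 27, 34]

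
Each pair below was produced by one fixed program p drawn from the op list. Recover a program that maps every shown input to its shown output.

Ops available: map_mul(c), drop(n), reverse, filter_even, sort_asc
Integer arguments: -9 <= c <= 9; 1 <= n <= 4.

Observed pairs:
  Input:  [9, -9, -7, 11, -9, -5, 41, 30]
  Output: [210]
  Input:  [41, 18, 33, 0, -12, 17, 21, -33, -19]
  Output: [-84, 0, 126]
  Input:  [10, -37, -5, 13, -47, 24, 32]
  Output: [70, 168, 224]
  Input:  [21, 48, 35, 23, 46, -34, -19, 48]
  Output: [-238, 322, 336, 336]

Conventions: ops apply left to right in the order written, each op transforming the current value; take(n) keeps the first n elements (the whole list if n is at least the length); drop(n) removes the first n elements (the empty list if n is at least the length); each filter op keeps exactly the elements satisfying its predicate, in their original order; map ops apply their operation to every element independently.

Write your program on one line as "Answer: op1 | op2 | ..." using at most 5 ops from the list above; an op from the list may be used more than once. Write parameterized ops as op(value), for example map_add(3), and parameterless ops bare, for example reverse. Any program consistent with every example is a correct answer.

filter_even | sort_asc | reverse | map_mul(7) | reverse

Check, running the answer program on each example:
  [9, -9, -7, 11, -9, -5, 41, 30] -> [30] -> [30] -> [30] -> [210] -> [210]
  [41, 18, 33, 0, -12, 17, 21, -33, -19] -> [18, 0, -12] -> [-12, 0, 18] -> [18, 0, -12] -> [126, 0, -84] -> [-84, 0, 126]
  [10, -37, -5, 13, -47, 24, 32] -> [10, 24, 32] -> [10, 24, 32] -> [32, 24, 10] -> [224, 168, 70] -> [70, 168, 224]
  [21, 48, 35, 23, 46, -34, -19, 48] -> [48, 46, -34, 48] -> [-34, 46, 48, 48] -> [48, 48, 46, -34] -> [336, 336, 322, -238] -> [-238, 322, 336, 336]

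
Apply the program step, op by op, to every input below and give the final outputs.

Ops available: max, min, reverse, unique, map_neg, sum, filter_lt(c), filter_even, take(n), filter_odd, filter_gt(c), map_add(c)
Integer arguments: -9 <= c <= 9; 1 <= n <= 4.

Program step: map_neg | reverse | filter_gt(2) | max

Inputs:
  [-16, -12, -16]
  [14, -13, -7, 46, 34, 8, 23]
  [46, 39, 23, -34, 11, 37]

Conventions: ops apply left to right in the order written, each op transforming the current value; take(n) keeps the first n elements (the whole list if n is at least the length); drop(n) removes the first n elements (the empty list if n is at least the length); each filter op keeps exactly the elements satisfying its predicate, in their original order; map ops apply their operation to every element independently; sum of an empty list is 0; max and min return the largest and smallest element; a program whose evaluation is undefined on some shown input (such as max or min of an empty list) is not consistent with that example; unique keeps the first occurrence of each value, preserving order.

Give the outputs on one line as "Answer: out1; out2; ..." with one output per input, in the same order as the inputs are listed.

Execution, op by op:
  [-16, -12, -16] -> [16, 12, 16] -> [16, 12, 16] -> [16, 12, 16] -> 16
  [14, -13, -7, 46, 34, 8, 23] -> [-14, 13, 7, -46, -34, -8, -23] -> [-23, -8, -34, -46, 7, 13, -14] -> [7, 13] -> 13
  [46, 39, 23, -34, 11, 37] -> [-46, -39, -23, 34, -11, -37] -> [-37, -11, 34, -23, -39, -46] -> [34] -> 34

16; 13; 34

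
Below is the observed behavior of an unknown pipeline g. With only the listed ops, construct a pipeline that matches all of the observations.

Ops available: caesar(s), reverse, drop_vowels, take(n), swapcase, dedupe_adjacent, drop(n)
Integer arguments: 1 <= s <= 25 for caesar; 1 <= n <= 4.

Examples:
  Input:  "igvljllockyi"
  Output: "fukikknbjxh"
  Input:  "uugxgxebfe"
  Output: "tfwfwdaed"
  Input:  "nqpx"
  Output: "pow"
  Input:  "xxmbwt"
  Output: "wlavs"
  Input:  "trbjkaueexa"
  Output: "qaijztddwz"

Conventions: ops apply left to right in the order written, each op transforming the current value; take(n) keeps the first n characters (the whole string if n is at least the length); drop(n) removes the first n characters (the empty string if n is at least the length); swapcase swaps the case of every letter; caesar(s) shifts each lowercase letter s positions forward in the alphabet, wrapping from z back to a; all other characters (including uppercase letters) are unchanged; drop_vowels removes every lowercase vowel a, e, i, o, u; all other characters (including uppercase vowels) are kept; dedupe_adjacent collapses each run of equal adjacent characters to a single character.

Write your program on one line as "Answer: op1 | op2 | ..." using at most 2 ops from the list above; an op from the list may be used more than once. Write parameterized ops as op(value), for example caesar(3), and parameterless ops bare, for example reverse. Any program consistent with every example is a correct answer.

caesar(25) | drop(1)

Check, running the answer program on each example:
  "igvljllockyi" -> "hfukikknbjxh" -> "fukikknbjxh"
  "uugxgxebfe" -> "ttfwfwdaed" -> "tfwfwdaed"
  "nqpx" -> "mpow" -> "pow"
  "xxmbwt" -> "wwlavs" -> "wlavs"
  "trbjkaueexa" -> "sqaijztddwz" -> "qaijztddwz"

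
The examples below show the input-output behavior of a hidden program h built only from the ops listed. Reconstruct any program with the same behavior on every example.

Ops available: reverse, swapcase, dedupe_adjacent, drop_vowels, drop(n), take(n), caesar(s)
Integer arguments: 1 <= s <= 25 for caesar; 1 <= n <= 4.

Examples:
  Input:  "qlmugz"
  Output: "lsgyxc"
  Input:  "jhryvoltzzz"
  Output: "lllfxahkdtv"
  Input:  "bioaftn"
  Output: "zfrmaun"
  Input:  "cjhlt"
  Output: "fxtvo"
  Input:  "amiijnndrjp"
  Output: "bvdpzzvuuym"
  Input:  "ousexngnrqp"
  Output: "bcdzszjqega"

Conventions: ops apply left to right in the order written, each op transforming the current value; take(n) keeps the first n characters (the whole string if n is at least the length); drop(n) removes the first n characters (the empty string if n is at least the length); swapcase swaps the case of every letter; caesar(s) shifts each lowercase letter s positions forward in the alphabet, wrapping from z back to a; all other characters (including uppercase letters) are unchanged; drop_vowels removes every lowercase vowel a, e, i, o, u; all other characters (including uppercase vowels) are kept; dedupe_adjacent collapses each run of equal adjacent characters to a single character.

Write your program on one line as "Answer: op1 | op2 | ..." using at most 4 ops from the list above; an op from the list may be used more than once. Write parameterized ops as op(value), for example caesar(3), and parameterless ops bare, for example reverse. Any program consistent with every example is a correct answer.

caesar(2) | reverse | caesar(12) | caesar(24)

Check, running the answer program on each example:
  "qlmugz" -> "snowib" -> "biwons" -> "nuiaze" -> "lsgyxc"
  "jhryvoltzzz" -> "ljtaxqnvbbb" -> "bbbvnqxatjl" -> "nnnhzcjmfvx" -> "lllfxahkdtv"
  "bioaftn" -> "dkqchvp" -> "pvhcqkd" -> "bhtocwp" -> "zfrmaun"
  "cjhlt" -> "eljnv" -> "vnjle" -> "hzvxq" -> "fxtvo"
  "amiijnndrjp" -> "cokklppftlr" -> "rltfpplkkoc" -> "dxfrbbxwwao" -> "bvdpzzvuuym"
  "ousexngnrqp" -> "qwugzpiptsr" -> "rstpipzguwq" -> "defbublsgic" -> "bcdzszjqega"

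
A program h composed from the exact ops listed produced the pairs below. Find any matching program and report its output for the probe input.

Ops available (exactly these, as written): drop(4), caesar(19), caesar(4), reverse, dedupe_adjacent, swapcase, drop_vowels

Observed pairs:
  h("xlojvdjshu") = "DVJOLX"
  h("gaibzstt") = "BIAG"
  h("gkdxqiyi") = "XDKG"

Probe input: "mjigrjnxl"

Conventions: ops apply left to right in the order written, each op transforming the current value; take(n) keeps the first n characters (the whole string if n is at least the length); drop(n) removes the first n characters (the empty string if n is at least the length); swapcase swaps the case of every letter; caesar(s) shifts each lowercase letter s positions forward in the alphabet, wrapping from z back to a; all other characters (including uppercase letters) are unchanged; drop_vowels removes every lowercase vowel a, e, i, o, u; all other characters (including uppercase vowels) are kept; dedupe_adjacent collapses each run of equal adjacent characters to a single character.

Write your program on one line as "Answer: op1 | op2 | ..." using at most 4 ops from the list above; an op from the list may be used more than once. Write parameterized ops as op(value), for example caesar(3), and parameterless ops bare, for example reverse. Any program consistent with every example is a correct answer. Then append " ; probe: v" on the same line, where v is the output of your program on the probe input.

reverse | drop(4) | swapcase ; probe: "RGIJM"

Check, running the answer program on each example:
  "xlojvdjshu" -> "uhsjdvjolx" -> "dvjolx" -> "DVJOLX"
  "gaibzstt" -> "ttszbiag" -> "biag" -> "BIAG"
  "gkdxqiyi" -> "iyiqxdkg" -> "xdkg" -> "XDKG"
  probe: "mjigrjnxl" -> "lxnjrgijm" -> "rgijm" -> "RGIJM"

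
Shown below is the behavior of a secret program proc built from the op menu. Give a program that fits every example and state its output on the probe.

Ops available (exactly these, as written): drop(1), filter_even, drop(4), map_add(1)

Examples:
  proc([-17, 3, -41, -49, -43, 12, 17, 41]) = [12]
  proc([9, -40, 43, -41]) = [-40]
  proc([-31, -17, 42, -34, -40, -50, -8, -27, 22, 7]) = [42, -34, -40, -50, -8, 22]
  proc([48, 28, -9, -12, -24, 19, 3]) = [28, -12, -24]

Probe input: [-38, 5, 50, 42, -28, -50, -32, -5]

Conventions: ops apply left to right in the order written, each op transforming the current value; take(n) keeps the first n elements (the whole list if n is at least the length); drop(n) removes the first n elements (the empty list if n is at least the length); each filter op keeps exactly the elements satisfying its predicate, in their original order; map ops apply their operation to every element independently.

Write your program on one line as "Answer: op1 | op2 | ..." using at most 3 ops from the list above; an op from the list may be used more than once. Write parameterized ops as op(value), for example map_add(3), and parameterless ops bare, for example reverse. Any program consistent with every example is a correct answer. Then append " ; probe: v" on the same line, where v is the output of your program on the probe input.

drop(1) | filter_even ; probe: [50, 42, -28, -50, -32]

Check, running the answer program on each example:
  [-17, 3, -41, -49, -43, 12, 17, 41] -> [3, -41, -49, -43, 12, 17, 41] -> [12]
  [9, -40, 43, -41] -> [-40, 43, -41] -> [-40]
  [-31, -17, 42, -34, -40, -50, -8, -27, 22, 7] -> [-17, 42, -34, -40, -50, -8, -27, 22, 7] -> [42, -34, -40, -50, -8, 22]
  [48, 28, -9, -12, -24, 19, 3] -> [28, -9, -12, -24, 19, 3] -> [28, -12, -24]
  probe: [-38, 5, 50, 42, -28, -50, -32, -5] -> [5, 50, 42, -28, -50, -32, -5] -> [50, 42, -28, -50, -32]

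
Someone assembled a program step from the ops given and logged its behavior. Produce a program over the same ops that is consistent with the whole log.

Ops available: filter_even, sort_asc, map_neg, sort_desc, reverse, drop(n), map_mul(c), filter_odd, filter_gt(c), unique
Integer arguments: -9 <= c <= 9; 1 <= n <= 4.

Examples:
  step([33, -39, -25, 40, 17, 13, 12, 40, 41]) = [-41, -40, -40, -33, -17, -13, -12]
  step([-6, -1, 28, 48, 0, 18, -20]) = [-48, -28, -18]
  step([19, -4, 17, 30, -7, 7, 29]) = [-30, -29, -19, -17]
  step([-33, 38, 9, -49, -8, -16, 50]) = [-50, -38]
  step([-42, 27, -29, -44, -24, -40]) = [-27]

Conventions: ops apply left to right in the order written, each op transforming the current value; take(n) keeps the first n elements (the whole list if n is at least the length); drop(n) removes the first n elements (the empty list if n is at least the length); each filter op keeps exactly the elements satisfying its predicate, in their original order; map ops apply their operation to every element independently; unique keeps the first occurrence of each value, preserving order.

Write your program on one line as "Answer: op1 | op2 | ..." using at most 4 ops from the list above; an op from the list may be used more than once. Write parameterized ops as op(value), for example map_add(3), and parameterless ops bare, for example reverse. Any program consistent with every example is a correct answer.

sort_asc | sort_desc | filter_gt(9) | map_neg

Check, running the answer program on each example:
  [33, -39, -25, 40, 17, 13, 12, 40, 41] -> [-39, -25, 12, 13, 17, 33, 40, 40, 41] -> [41, 40, 40, 33, 17, 13, 12, -25, -39] -> [41, 40, 40, 33, 17, 13, 12] -> [-41, -40, -40, -33, -17, -13, -12]
  [-6, -1, 28, 48, 0, 18, -20] -> [-20, -6, -1, 0, 18, 28, 48] -> [48, 28, 18, 0, -1, -6, -20] -> [48, 28, 18] -> [-48, -28, -18]
  [19, -4, 17, 30, -7, 7, 29] -> [-7, -4, 7, 17, 19, 29, 30] -> [30, 29, 19, 17, 7, -4, -7] -> [30, 29, 19, 17] -> [-30, -29, -19, -17]
  [-33, 38, 9, -49, -8, -16, 50] -> [-49, -33, -16, -8, 9, 38, 50] -> [50, 38, 9, -8, -16, -33, -49] -> [50, 38] -> [-50, -38]
  [-42, 27, -29, -44, -24, -40] -> [-44, -42, -40, -29, -24, 27] -> [27, -24, -29, -40, -42, -44] -> [27] -> [-27]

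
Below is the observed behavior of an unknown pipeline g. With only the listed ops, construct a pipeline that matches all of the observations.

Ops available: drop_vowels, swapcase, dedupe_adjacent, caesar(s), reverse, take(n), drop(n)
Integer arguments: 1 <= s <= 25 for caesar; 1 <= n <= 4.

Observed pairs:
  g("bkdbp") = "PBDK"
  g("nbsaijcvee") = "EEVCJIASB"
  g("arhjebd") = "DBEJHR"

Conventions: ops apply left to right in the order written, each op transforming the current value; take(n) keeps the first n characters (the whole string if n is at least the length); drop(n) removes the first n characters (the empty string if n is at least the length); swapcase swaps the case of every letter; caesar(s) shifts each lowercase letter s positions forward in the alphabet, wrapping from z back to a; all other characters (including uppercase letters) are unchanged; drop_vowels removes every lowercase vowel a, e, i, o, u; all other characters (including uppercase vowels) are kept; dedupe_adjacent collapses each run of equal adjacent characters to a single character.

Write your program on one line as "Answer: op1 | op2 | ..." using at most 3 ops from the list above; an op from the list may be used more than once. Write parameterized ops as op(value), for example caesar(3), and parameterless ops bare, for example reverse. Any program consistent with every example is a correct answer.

swapcase | drop(1) | reverse

Check, running the answer program on each example:
  "bkdbp" -> "BKDBP" -> "KDBP" -> "PBDK"
  "nbsaijcvee" -> "NBSAIJCVEE" -> "BSAIJCVEE" -> "EEVCJIASB"
  "arhjebd" -> "ARHJEBD" -> "RHJEBD" -> "DBEJHR"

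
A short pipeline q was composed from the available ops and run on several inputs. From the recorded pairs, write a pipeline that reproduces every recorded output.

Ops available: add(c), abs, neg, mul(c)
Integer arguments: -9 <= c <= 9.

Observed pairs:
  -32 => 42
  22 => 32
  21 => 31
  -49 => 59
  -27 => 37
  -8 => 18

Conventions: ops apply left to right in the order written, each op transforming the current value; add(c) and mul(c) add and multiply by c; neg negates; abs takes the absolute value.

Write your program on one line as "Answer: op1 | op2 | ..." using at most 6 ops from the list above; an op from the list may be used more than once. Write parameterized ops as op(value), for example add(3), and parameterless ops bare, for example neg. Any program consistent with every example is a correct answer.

neg | abs | neg | add(-7) | abs | add(3)

Check, running the answer program on each example:
  -32 -> 32 -> 32 -> -32 -> -39 -> 39 -> 42
  22 -> -22 -> 22 -> -22 -> -29 -> 29 -> 32
  21 -> -21 -> 21 -> -21 -> -28 -> 28 -> 31
  -49 -> 49 -> 49 -> -49 -> -56 -> 56 -> 59
  -27 -> 27 -> 27 -> -27 -> -34 -> 34 -> 37
  -8 -> 8 -> 8 -> -8 -> -15 -> 15 -> 18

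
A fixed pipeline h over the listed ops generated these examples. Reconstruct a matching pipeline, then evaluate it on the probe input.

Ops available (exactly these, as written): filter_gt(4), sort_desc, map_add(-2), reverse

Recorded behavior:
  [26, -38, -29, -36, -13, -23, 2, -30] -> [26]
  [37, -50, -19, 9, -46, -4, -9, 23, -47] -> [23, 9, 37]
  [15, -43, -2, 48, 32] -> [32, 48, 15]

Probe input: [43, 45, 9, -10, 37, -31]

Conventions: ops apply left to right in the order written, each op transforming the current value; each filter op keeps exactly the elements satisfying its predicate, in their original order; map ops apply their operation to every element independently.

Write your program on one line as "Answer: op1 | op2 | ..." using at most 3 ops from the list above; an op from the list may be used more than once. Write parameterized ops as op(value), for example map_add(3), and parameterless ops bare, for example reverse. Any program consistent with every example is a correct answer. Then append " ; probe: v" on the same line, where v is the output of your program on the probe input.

reverse | filter_gt(4) ; probe: [37, 9, 45, 43]

Check, running the answer program on each example:
  [26, -38, -29, -36, -13, -23, 2, -30] -> [-30, 2, -23, -13, -36, -29, -38, 26] -> [26]
  [37, -50, -19, 9, -46, -4, -9, 23, -47] -> [-47, 23, -9, -4, -46, 9, -19, -50, 37] -> [23, 9, 37]
  [15, -43, -2, 48, 32] -> [32, 48, -2, -43, 15] -> [32, 48, 15]
  probe: [43, 45, 9, -10, 37, -31] -> [-31, 37, -10, 9, 45, 43] -> [37, 9, 45, 43]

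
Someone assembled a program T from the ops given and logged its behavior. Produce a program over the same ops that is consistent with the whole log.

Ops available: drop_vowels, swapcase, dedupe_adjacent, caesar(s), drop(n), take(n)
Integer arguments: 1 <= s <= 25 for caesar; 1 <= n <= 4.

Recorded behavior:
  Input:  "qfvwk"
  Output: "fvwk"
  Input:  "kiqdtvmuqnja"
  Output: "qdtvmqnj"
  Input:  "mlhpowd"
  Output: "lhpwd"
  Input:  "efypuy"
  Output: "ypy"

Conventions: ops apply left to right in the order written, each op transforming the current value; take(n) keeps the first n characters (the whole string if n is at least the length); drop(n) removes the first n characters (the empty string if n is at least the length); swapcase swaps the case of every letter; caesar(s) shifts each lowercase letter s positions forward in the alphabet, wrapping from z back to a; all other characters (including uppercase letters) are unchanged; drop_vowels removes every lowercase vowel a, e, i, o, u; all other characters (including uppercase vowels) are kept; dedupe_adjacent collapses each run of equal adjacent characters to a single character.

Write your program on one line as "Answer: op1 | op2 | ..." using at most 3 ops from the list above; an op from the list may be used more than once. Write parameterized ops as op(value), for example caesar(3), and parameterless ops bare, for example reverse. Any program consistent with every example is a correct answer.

drop_vowels | drop(1)

Check, running the answer program on each example:
  "qfvwk" -> "qfvwk" -> "fvwk"
  "kiqdtvmuqnja" -> "kqdtvmqnj" -> "qdtvmqnj"
  "mlhpowd" -> "mlhpwd" -> "lhpwd"
  "efypuy" -> "fypy" -> "ypy"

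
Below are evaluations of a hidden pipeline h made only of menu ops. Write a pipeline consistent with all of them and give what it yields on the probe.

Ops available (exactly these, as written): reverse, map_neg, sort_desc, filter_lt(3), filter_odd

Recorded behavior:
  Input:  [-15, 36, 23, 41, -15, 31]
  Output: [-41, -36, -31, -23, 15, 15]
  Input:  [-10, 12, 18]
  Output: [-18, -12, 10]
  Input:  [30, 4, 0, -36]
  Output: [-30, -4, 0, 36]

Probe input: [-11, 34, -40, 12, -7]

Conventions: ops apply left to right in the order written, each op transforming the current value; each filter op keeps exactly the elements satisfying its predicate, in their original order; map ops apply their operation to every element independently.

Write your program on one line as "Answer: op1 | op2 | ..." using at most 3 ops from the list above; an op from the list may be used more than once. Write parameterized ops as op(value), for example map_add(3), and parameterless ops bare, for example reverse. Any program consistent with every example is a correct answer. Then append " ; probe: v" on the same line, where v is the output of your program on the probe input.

map_neg | sort_desc | reverse ; probe: [-34, -12, 7, 11, 40]

Check, running the answer program on each example:
  [-15, 36, 23, 41, -15, 31] -> [15, -36, -23, -41, 15, -31] -> [15, 15, -23, -31, -36, -41] -> [-41, -36, -31, -23, 15, 15]
  [-10, 12, 18] -> [10, -12, -18] -> [10, -12, -18] -> [-18, -12, 10]
  [30, 4, 0, -36] -> [-30, -4, 0, 36] -> [36, 0, -4, -30] -> [-30, -4, 0, 36]
  probe: [-11, 34, -40, 12, -7] -> [11, -34, 40, -12, 7] -> [40, 11, 7, -12, -34] -> [-34, -12, 7, 11, 40]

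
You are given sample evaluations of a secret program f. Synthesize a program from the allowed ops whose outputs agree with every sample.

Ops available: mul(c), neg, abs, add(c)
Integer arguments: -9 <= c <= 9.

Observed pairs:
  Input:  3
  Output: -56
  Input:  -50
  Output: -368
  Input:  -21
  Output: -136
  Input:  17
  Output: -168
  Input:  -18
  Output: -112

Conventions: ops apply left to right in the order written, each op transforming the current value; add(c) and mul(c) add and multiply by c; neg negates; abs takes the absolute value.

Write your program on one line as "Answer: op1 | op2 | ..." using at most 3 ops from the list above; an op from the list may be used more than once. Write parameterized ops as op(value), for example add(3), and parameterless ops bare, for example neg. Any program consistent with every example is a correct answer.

add(4) | abs | mul(-8)

Check, running the answer program on each example:
  3 -> 7 -> 7 -> -56
  -50 -> -46 -> 46 -> -368
  -21 -> -17 -> 17 -> -136
  17 -> 21 -> 21 -> -168
  -18 -> -14 -> 14 -> -112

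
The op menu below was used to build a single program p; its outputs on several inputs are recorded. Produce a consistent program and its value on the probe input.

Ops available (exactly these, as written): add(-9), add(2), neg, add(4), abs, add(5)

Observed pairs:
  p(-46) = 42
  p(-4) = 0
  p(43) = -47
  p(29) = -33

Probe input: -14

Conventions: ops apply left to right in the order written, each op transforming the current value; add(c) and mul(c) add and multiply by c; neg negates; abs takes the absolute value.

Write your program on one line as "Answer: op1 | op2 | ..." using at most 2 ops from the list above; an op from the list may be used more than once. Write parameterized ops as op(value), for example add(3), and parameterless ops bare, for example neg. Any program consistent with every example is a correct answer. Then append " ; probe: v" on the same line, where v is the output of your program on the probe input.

add(4) | neg ; probe: 10

Check, running the answer program on each example:
  -46 -> -42 -> 42
  -4 -> 0 -> 0
  43 -> 47 -> -47
  29 -> 33 -> -33
  probe: -14 -> -10 -> 10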